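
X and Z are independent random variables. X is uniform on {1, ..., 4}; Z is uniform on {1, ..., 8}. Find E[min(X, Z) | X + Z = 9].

P(X + Z = 9) = 1/8.
Summing min(X,Z)·P(x,y) over outcomes with X + Z = 9 gives 5/16.
E[min(X, Z) | X + Z = 9] = (5/16) / (1/8) = 5/2.

5/2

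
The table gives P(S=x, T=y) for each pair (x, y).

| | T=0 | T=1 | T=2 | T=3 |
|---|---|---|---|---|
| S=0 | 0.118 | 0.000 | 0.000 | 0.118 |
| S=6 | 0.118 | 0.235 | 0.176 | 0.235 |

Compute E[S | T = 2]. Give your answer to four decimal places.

P(T = 2) = 0.176.
Σ S·P over the event = 6·(0.176) = 1.056.
E[S | T = 2] = (1.056) / (0.176) = 6.0000.

6.0000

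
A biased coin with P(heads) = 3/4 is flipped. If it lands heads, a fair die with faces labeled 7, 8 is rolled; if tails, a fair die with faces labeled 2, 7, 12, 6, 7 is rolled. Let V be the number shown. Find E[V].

E[V | heads] = (7+8)/2 = 15/2.
E[V | tails] = (2+7+12+6+7)/5 = 34/5.
E[V] = (3/4)·(15/2) + (1/4)·(34/5) = 293/40.

293/40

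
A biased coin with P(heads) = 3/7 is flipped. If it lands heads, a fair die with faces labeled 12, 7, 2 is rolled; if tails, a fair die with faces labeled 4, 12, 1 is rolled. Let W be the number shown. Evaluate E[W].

E[W | heads] = (12+7+2)/3 = 7.
E[W | tails] = (4+12+1)/3 = 17/3.
By the law of total expectation,
E[W] = (3/7)·(7) + (4/7)·(17/3) = 131/21.

131/21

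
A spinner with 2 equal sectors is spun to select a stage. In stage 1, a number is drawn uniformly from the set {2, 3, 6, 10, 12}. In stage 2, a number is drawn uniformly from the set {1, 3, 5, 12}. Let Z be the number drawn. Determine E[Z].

E[Z | stage 1] = (2+3+6+10+12)/5 = 33/5.
E[Z | stage 2] = (1+3+5+12)/4 = 21/4.
E[Z] = (1/2)·(33/5) + (1/2)·(21/4) = 237/40.

237/40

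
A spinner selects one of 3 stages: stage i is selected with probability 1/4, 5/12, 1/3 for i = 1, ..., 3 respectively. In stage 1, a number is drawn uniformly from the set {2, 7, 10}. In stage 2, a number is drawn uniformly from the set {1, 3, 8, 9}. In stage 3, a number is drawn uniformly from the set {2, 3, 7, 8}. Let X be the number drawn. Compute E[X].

E[X | stage 1] = (2+7+10)/3 = 19/3.
E[X | stage 2] = (1+3+8+9)/4 = 21/4.
E[X | stage 3] = (2+3+7+8)/4 = 5.
E[X] = (1/4)·(19/3) + (5/12)·(21/4) + (1/3)·(5) = 87/16.

87/16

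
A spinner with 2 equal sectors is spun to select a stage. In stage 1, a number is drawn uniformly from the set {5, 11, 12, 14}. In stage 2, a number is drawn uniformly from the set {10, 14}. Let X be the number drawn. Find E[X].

45/4

E[X | stage 1] = (5+11+12+14)/4 = 21/2.
E[X | stage 2] = (10+14)/2 = 12.
By the law of total expectation,
E[X] = (1/2)·(21/2) + (1/2)·(12) = 45/4.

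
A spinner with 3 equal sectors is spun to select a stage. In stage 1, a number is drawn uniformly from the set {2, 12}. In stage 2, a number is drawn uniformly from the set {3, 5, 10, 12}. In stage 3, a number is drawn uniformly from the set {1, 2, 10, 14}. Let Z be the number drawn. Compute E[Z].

85/12

E[Z | stage 1] = (2+12)/2 = 7.
E[Z | stage 2] = (3+5+10+12)/4 = 15/2.
E[Z | stage 3] = (1+2+10+14)/4 = 27/4.
E[Z] = (1/3)·(7) + (1/3)·(15/2) + (1/3)·(27/4) = 85/12.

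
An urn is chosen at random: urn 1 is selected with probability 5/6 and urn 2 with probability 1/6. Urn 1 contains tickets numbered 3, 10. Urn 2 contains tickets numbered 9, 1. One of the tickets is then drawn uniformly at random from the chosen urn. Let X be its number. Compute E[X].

25/4

E[X | urn 1] = (3+10)/2 = 13/2.
E[X | urn 2] = (9+1)/2 = 5.
E[X] = (5/6)·(13/2) + (1/6)·(5) = 25/4.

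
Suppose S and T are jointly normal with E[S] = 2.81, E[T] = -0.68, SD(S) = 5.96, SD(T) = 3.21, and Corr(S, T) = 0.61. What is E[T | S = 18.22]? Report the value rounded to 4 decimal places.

E[T | S=x] = μ_T + ρ(σ_T/σ_S)(x − μ_S) for jointly normal variables.
E[T | S=18.22] = -0.68 + (0.61)·(3.21/5.96)·(18.22 − (2.81)) = -0.68 + (0.32854)·(15.41) = 4.3828.

4.3828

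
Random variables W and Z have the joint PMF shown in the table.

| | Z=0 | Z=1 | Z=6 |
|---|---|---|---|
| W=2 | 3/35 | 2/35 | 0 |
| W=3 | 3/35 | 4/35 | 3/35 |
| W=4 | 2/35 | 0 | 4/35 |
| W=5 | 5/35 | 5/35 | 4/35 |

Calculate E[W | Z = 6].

P(Z = 6) = 11/35.
Σ W·P over the event = 3·(3/35) + 4·(4/35) + 5·(4/35) = 9/7.
E[W | Z = 6] = (9/7) / (11/35) = 45/11.

45/11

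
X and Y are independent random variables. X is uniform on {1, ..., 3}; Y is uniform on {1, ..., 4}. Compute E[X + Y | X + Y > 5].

19/3

Outcomes with X + Y > 5: (2,4), (3,3), (3,4), each with probability 1/12.
E[X + Y | X + Y > 5] = (6 + 6 + 7) / 3 = 19/3.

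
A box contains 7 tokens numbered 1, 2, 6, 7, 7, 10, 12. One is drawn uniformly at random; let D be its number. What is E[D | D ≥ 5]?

P(D ≥ 5) = 5/7.
Σ over the event: 6·1/7 + 7·2/7 + 10·1/7 + 12·1/7 = 6.
E[D | D ≥ 5] = (6) / (5/7) = 42/5.

42/5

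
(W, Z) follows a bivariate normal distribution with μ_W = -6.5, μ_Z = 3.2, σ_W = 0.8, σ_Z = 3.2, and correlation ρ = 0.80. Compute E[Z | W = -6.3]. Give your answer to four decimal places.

3.8400

For a bivariate normal, E[Z | W=x] = μ_Z + ρ·(σ_Z/σ_W)·(x − μ_W).
E[Z | W=-6.3] = 3.2 + (0.80)·(3.2/0.8)·(-6.3 − (-6.5)) = 3.2 + (3.2)·(0.2) = 3.8400.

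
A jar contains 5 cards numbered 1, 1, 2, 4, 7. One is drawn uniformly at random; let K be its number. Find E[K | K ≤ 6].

P(K ≤ 6) = 4/5.
Σ over the event: 1·2/5 + 2·1/5 + 4·1/5 = 8/5.
E[K | K ≤ 6] = (8/5) / (4/5) = 2.

2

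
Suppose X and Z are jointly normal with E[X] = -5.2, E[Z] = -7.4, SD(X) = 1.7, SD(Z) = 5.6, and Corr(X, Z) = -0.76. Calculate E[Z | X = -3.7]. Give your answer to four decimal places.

For a bivariate normal, E[Z | X=x] = μ_Z + ρ·(σ_Z/σ_X)·(x − μ_X).
E[Z | X=-3.7] = -7.4 + (-0.76)·(5.6/1.7)·(-3.7 − (-5.2)) = -7.4 + (-2.5035)·(1.5) = -11.1553.

-11.1553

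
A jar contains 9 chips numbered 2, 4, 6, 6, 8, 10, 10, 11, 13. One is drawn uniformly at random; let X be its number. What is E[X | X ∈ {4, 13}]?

P(X ∈ {4, 13}) = 2/9.
Σ over the event: 4·1/9 + 13·1/9 = 17/9.
E[X | X ∈ {4, 13}] = (17/9) / (2/9) = 17/2.

17/2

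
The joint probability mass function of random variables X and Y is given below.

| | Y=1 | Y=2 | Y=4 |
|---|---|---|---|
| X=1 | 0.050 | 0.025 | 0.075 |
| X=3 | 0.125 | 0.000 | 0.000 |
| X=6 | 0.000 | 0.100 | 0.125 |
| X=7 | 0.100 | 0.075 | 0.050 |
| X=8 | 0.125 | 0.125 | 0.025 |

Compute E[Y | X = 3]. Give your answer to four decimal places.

1.0000

P(X = 3) = 0.125.
Σ Y·P over the event = 1·(0.125) = 0.125.
E[Y | X = 3] = (0.125) / (0.125) = 1.0000.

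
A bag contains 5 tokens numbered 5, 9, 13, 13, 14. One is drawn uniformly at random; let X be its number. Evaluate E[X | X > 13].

14

P(X > 13) = 1/5.
Σ over the event: 14·1/5 = 14/5.
E[X | X > 13] = (14/5) / (1/5) = 14.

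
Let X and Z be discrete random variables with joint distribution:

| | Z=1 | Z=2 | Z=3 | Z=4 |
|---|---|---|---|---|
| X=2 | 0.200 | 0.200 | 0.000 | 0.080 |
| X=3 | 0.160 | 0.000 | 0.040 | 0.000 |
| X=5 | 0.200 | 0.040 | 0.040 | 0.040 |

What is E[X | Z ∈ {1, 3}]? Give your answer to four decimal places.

3.4375

P(Z ∈ {1, 3}) = 0.640.
Summing X·P(X=x,Z=y) over the conditioning event gives 2.200.
E[X | Z ∈ {1, 3}] = (2.200) / (0.640) = 3.4375.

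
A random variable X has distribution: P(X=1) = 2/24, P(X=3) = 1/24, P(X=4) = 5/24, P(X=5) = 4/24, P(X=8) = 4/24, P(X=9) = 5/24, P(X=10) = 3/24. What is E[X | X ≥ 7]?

107/12

P(X ≥ 7) = 1/2.
Σ over the event: 8·1/6 + 9·5/24 + 10·1/8 = 107/24.
E[X | X ≥ 7] = (107/24) / (1/2) = 107/12.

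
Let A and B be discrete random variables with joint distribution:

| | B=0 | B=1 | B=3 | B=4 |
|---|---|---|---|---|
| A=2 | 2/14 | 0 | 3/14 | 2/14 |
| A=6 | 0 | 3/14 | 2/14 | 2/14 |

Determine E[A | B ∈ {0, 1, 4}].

38/9

P(B ∈ {0, 1, 4}) = 9/14.
Σ A·P over the event = 2·(2/14) + 2·(2/14) + 6·(3/14) + 6·(2/14) = 19/7.
E[A | B ∈ {0, 1, 4}] = (19/7) / (9/14) = 38/9.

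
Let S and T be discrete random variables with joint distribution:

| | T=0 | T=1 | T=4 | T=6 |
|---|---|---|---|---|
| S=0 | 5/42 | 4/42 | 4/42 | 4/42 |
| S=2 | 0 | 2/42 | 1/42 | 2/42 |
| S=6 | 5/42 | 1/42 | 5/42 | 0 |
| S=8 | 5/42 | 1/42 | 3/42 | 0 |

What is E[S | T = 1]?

P(T = 1) = 4/21.
Σ S·P over the event = 0·(4/42) + 2·(2/42) + 6·(1/42) + 8·(1/42) = 3/7.
E[S | T = 1] = (3/7) / (4/21) = 9/4.

9/4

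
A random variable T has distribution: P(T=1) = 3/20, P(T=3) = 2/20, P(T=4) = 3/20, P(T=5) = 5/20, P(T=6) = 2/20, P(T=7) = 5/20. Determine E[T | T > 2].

P(T > 2) = 17/20.
Σ over the event: 3·1/10 + 4·3/20 + 5·1/4 + 6·1/10 + 7·1/4 = 9/2.
E[T | T > 2] = (9/2) / (17/20) = 90/17.

90/17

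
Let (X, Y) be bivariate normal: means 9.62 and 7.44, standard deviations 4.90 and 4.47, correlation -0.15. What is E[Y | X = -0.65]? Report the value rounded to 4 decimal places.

8.8453

The regression of Y on X has slope ρ·σ_Y/σ_X and passes through (μ_X, μ_Y).
E[Y | X=-0.65] = 7.44 + (-0.15)·(4.47/4.90)·(-0.65 − (9.62)) = 7.44 + (-0.13684)·(-10.27) = 8.8453.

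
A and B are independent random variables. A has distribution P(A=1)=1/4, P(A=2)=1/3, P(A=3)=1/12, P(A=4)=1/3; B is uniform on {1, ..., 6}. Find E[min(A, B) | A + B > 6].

44/15

P(A + B > 6) = 5/12.
Summing min(A,B)·P(x,y) over outcomes with A + B > 6 gives 11/9.
E[min(A, B) | A + B > 6] = (11/9) / (5/12) = 44/15.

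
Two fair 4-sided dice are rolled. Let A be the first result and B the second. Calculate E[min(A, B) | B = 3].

P(B = 3) = 1/4.
Summing min(A,B)·P(x,y) over outcomes with B = 3 gives 9/16.
E[min(A, B) | B = 3] = (9/16) / (1/4) = 9/4.

9/4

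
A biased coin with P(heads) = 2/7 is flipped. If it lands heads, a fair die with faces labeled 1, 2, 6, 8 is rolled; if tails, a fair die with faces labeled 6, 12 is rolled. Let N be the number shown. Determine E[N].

E[N | heads] = (1+2+6+8)/4 = 17/4.
E[N | tails] = (6+12)/2 = 9.
By the law of total expectation,
E[N] = (2/7)·(17/4) + (5/7)·(9) = 107/14.

107/14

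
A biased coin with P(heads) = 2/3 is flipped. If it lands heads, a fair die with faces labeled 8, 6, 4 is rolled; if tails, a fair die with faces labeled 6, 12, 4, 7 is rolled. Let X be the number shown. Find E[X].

E[X | heads] = (8+6+4)/3 = 6.
E[X | tails] = (6+12+4+7)/4 = 29/4.
By the law of total expectation,
E[X] = (2/3)·(6) + (1/3)·(29/4) = 77/12.

77/12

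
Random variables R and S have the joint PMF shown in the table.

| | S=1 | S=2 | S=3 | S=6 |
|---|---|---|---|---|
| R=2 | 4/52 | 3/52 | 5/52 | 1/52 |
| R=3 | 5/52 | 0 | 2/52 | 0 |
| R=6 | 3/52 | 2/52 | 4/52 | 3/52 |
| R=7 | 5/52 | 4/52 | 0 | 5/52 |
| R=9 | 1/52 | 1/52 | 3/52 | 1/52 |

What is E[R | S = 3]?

P(S = 3) = 7/26.
Σ R·P over the event = 2·(5/52) + 3·(2/52) + 6·(4/52) + 9·(3/52) = 67/52.
E[R | S = 3] = (67/52) / (7/26) = 67/14.

67/14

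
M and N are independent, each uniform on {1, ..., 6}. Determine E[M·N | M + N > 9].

169/6

Outcomes with M + N > 9: (4,6), (5,5), (5,6), (6,4), (6,5), (6,6), each with probability 1/36.
E[M·N | M + N > 9] = (24 + 25 + 30 + 24 + 30 + 36) / 6 = 169/6.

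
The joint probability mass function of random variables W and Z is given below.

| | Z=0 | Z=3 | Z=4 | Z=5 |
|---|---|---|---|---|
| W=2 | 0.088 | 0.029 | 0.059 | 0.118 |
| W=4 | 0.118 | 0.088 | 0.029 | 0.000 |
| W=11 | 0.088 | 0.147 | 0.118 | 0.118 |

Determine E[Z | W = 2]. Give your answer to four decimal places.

P(W = 2) = 0.294.
Σ Z·P over the event = 0·(0.088) + 3·(0.029) + 4·(0.059) + 5·(0.118) = 0.913.
E[Z | W = 2] = (0.913) / (0.294) = 3.1054.

3.1054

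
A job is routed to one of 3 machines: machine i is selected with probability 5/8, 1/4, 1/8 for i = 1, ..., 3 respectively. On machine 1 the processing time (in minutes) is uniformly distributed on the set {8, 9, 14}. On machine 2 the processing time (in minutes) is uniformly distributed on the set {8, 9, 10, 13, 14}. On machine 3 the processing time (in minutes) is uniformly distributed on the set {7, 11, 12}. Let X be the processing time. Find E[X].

1249/120

E[X | machine 1] = (8+9+14)/3 = 31/3.
E[X | machine 2] = (8+9+10+13+14)/5 = 54/5.
E[X | machine 3] = (7+11+12)/3 = 10.
By the law of total expectation,
E[X] = (5/8)·(31/3) + (1/4)·(54/5) + (1/8)·(10) = 1249/120.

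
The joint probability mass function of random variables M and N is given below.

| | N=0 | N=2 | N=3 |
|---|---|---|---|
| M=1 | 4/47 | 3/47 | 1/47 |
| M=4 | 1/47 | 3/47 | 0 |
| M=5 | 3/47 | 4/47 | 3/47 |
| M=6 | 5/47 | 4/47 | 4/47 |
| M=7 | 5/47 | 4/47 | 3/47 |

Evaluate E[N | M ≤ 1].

P(M ≤ 1) = 8/47.
Σ N·P over the event = 0·(4/47) + 2·(3/47) + 3·(1/47) = 9/47.
E[N | M ≤ 1] = (9/47) / (8/47) = 9/8.

9/8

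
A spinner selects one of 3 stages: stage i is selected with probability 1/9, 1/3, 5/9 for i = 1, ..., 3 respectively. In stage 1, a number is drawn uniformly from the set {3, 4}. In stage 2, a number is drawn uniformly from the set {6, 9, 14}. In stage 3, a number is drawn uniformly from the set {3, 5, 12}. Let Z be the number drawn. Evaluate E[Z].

E[Z | stage 1] = (3+4)/2 = 7/2.
E[Z | stage 2] = (6+9+14)/3 = 29/3.
E[Z | stage 3] = (3+5+12)/3 = 20/3.
By the law of total expectation,
E[Z] = (1/9)·(7/2) + (1/3)·(29/3) + (5/9)·(20/3) = 395/54.

395/54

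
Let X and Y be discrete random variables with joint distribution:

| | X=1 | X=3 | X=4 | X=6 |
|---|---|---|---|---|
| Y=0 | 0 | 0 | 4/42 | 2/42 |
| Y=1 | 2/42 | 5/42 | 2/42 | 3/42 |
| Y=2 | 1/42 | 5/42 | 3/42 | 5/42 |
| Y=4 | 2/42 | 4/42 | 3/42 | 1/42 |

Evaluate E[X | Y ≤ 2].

P(Y ≤ 2) = 16/21.
Summing X·P(X=x,Y=y) over the conditioning event gives 43/14.
E[X | Y ≤ 2] = (43/14) / (16/21) = 129/32.

129/32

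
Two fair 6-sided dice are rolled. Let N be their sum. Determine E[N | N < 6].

P(N < 6) = 5/18.
Σ over the event: 2·1/36 + 3·1/18 + 4·1/12 + 5·1/9 = 10/9.
E[N | N < 6] = (10/9) / (5/18) = 4.

4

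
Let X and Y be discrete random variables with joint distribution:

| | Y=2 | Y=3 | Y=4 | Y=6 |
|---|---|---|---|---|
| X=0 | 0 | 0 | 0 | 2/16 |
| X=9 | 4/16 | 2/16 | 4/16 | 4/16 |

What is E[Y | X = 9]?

27/7

P(X = 9) = 7/8.
Summing Y·P(X=x,Y=y) over the conditioning event gives 27/8.
E[Y | X = 9] = (27/8) / (7/8) = 27/7.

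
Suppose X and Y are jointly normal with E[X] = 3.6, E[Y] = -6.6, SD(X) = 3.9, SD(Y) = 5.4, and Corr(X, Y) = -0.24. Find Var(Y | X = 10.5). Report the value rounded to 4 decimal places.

The conditional variance in a bivariate normal is σ_Y²(1 − ρ²), independent of x.
Var(Y | X=10.5) = (5.4)²·(1 − (-0.24)²) = 29.16·0.9424 = 27.4804.

27.4804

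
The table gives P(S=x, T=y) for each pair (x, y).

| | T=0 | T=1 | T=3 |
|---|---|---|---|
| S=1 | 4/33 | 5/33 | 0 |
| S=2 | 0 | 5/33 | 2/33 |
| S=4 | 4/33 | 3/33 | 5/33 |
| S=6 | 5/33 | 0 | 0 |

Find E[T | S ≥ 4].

P(S ≥ 4) = 17/33.
Σ T·P over the event = 0·(4/33) + 1·(3/33) + 3·(5/33) + 0·(5/33) = 6/11.
E[T | S ≥ 4] = (6/11) / (17/33) = 18/17.

18/17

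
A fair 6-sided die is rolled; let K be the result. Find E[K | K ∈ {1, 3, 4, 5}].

13/4

P(K ∈ {1, 3, 4, 5}) = 2/3.
Σ over the event: 1·1/6 + 3·1/6 + 4·1/6 + 5·1/6 = 13/6.
E[K | K ∈ {1, 3, 4, 5}] = (13/6) / (2/3) = 13/4.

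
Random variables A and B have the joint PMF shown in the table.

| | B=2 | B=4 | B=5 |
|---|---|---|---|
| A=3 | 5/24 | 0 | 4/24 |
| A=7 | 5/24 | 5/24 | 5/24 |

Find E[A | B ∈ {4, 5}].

41/7

P(B ∈ {4, 5}) = 7/12.
Σ A·P over the event = 3·(4/24) + 7·(5/24) + 7·(5/24) = 41/12.
E[A | B ∈ {4, 5}] = (41/12) / (7/12) = 41/7.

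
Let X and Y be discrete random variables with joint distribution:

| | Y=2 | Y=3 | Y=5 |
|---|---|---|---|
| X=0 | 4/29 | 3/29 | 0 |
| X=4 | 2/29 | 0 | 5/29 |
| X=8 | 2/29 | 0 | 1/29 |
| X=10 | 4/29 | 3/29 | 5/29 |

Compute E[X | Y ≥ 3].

P(Y ≥ 3) = 17/29.
Σ X·P over the event = 0·(3/29) + 4·(5/29) + 8·(1/29) + 10·(3/29) + 10·(5/29) = 108/29.
E[X | Y ≥ 3] = (108/29) / (17/29) = 108/17.

108/17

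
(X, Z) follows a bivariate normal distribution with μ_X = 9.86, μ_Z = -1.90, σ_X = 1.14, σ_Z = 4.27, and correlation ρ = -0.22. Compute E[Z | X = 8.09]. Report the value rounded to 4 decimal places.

E[Z | X=x] = μ_Z + ρ(σ_Z/σ_X)(x − μ_X) for jointly normal variables.
E[Z | X=8.09] = -1.90 + (-0.22)·(4.27/1.14)·(8.09 − (9.86)) = -1.90 + (-0.824035)·(-1.77) = -0.4415.

-0.4415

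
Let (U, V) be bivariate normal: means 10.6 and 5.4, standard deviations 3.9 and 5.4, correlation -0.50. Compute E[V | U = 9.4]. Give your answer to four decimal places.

The regression of V on U has slope ρ·σ_V/σ_U and passes through (μ_U, μ_V).
E[V | U=9.4] = 5.4 + (-0.50)·(5.4/3.9)·(9.4 − (10.6)) = 5.4 + (-0.69231)·(-1.2) = 6.2308.

6.2308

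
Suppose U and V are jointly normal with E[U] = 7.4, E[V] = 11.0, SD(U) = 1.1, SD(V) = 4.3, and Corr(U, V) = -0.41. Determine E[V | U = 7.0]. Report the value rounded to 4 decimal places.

11.6411

For a bivariate normal, E[V | U=x] = μ_V + ρ·(σ_V/σ_U)·(x − μ_U).
E[V | U=7.0] = 11.0 + (-0.41)·(4.3/1.1)·(7.0 − (7.4)) = 11.0 + (-1.6027)·(-0.4) = 11.6411.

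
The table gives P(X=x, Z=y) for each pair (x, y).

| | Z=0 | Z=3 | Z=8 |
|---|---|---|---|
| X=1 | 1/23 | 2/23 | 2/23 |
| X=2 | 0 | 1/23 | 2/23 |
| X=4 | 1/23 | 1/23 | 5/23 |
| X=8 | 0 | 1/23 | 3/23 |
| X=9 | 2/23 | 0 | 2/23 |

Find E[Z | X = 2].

P(X = 2) = 3/23.
Summing Z·P(X=x,Z=y) over the conditioning event gives 19/23.
E[Z | X = 2] = (19/23) / (3/23) = 19/3.

19/3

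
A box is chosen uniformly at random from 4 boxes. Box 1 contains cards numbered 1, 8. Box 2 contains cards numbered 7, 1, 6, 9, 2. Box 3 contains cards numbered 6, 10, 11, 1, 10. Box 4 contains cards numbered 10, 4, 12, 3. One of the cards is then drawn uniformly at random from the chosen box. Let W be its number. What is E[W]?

487/80

E[W | box 1] = (1+8)/2 = 9/2.
E[W | box 2] = (7+1+6+9+2)/5 = 5.
E[W | box 3] = (6+10+11+1+10)/5 = 38/5.
E[W | box 4] = (10+4+12+3)/4 = 29/4.
By the law of total expectation,
E[W] = (1/4)·(9/2) + (1/4)·(5) + (1/4)·(38/5) + (1/4)·(29/4) = 487/80.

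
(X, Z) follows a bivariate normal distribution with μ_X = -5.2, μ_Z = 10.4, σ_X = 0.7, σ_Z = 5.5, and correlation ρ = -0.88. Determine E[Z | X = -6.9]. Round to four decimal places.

22.1543

The regression of Z on X has slope ρ·σ_Z/σ_X and passes through (μ_X, μ_Z).
E[Z | X=-6.9] = 10.4 + (-0.88)·(5.5/0.7)·(-6.9 − (-5.2)) = 10.4 + (-6.9143)·(-1.7) = 22.1543.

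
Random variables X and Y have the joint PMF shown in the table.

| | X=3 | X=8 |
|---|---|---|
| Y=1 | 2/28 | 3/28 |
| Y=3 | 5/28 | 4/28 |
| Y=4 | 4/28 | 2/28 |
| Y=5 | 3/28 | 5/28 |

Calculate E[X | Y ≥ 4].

P(Y ≥ 4) = 1/2.
Σ X·P over the event = 3·(4/28) + 3·(3/28) + 8·(2/28) + 8·(5/28) = 11/4.
E[X | Y ≥ 4] = (11/4) / (1/2) = 11/2.

11/2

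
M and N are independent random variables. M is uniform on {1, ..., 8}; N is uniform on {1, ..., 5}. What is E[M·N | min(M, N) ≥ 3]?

22

P(min(M, N) ≥ 3) = 9/20.
Summing MN·P(x,y) over outcomes with min(M, N) ≥ 3 gives 99/10.
E[M·N | min(M, N) ≥ 3] = (99/10) / (9/20) = 22.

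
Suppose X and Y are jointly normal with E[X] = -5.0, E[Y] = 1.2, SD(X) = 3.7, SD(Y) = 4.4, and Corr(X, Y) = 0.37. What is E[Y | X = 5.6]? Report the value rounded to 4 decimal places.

For a bivariate normal, E[Y | X=x] = μ_Y + ρ·(σ_Y/σ_X)·(x − μ_X).
E[Y | X=5.6] = 1.2 + (0.37)·(4.4/3.7)·(5.6 − (-5.0)) = 1.2 + (0.44)·(10.6) = 5.8640.

5.8640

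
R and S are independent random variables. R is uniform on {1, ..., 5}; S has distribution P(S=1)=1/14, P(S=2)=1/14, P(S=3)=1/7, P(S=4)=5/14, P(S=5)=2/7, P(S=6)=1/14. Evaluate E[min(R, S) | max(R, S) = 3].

P(max(R, S) = 3) = 4/35.
Summing min(R,S)·P(x,y) over outcomes with max(R, S) = 3 gives 3/14.
E[min(R, S) | max(R, S) = 3] = (3/14) / (4/35) = 15/8.

15/8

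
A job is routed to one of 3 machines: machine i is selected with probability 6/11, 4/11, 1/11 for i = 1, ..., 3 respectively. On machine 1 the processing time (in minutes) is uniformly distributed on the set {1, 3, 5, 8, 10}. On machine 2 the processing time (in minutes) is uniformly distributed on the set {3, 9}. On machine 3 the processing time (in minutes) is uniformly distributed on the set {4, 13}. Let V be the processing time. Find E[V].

59/10

E[V | machine 1] = (1+3+5+8+10)/5 = 27/5.
E[V | machine 2] = (3+9)/2 = 6.
E[V | machine 3] = (4+13)/2 = 17/2.
By the law of total expectation,
E[V] = (6/11)·(27/5) + (4/11)·(6) + (1/11)·(17/2) = 59/10.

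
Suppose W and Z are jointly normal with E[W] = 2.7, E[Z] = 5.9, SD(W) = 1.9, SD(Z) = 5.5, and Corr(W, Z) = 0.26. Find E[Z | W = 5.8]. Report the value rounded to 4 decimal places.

8.2332

For a bivariate normal, E[Z | W=x] = μ_Z + ρ·(σ_Z/σ_W)·(x − μ_W).
E[Z | W=5.8] = 5.9 + (0.26)·(5.5/1.9)·(5.8 − (2.7)) = 5.9 + (0.75263)·(3.1) = 8.2332.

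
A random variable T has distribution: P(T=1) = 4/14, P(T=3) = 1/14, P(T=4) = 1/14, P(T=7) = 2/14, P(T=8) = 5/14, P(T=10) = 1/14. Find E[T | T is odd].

P(T is odd) = 1/2.
Σ over the event: 1·2/7 + 3·1/14 + 7·1/7 = 3/2.
E[T | T is odd] = (3/2) / (1/2) = 3.

3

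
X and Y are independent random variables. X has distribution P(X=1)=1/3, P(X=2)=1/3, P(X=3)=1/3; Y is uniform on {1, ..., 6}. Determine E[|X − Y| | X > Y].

4/3

P(X > Y) = 1/6.
Summing |X−Y|·P(x,y) over outcomes with X > Y gives 2/9.
E[|X − Y| | X > Y] = (2/9) / (1/6) = 4/3.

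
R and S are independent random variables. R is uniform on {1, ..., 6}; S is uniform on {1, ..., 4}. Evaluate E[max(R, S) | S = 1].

7/2

Outcomes with S = 1: (1,1), (2,1), (3,1), (4,1), (5,1), (6,1), each with probability 1/24.
E[max(R, S) | S = 1] = (1 + 2 + 3 + 4 + 5 + 6) / 6 = 7/2.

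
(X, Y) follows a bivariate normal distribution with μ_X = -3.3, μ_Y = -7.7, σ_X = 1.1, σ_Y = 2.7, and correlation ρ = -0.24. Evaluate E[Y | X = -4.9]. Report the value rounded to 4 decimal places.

For a bivariate normal, E[Y | X=x] = μ_Y + ρ·(σ_Y/σ_X)·(x − μ_X).
E[Y | X=-4.9] = -7.7 + (-0.24)·(2.7/1.1)·(-4.9 − (-3.3)) = -7.7 + (-0.58909)·(-1.6) = -6.7575.

-6.7575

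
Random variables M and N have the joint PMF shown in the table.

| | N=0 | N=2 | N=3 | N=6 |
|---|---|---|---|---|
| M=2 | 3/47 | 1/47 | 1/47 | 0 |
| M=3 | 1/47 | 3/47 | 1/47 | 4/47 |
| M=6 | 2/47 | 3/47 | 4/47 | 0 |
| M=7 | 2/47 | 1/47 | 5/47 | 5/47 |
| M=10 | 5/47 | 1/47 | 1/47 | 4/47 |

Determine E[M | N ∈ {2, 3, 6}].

P(N ∈ {2, 3, 6}) = 34/47.
Summing M·P(M=x,N=y) over the conditioning event gives 207/47.
E[M | N ∈ {2, 3, 6}] = (207/47) / (34/47) = 207/34.

207/34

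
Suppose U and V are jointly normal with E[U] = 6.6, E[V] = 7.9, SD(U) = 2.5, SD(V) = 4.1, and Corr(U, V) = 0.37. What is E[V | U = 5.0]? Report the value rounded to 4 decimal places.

6.9291

E[V | U=x] = μ_V + ρ(σ_V/σ_U)(x − μ_U) for jointly normal variables.
E[V | U=5.0] = 7.9 + (0.37)·(4.1/2.5)·(5.0 − (6.6)) = 7.9 + (0.6068)·(-1.6) = 6.9291.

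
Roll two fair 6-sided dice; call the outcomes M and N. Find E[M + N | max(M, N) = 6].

102/11

P(max(M, N) = 6) = 11/36.
Summing (M+N)·P(x,y) over outcomes with max(M, N) = 6 gives 17/6.
E[M + N | max(M, N) = 6] = (17/6) / (11/36) = 102/11.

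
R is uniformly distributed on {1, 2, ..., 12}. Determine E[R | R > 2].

Given R > 2, R is equally likely to be any of {3, 4, 5, 6, 7, 8, 9, 10, 11, 12}.
E[R | R > 2] = (3 + 4 + 5 + 6 + 7 + 8 + 9 + 10 + 11 + 12) / 10 = 15/2.

15/2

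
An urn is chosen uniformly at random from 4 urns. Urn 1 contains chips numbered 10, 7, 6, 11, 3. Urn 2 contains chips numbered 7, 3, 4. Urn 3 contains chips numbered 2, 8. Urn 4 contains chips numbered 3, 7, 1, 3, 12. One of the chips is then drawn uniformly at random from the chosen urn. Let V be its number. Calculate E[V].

167/30

E[V | urn 1] = (10+7+6+11+3)/5 = 37/5.
E[V | urn 2] = (7+3+4)/3 = 14/3.
E[V | urn 3] = (2+8)/2 = 5.
E[V | urn 4] = (3+7+1+3+12)/5 = 26/5.
By the law of total expectation,
E[V] = (1/4)·(37/5) + (1/4)·(14/3) + (1/4)·(5) + (1/4)·(26/5) = 167/30.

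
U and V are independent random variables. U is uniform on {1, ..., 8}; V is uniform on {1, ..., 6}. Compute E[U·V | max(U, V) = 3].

27/5

Outcomes with max(U, V) = 3: (1,3), (2,3), (3,1), (3,2), (3,3), each with probability 1/48.
E[U·V | max(U, V) = 3] = (3 + 6 + 3 + 6 + 9) / 5 = 27/5.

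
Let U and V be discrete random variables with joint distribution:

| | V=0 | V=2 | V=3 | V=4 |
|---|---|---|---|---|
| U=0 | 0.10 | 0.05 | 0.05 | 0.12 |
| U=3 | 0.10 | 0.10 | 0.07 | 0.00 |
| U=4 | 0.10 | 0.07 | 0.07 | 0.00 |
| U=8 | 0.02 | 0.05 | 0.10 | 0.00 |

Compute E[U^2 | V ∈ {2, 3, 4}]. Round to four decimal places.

19.6618

P(V ∈ {2, 3, 4}) = 0.68.
Summing U^2·P(U=x,V=y) over the conditioning event gives 13.37.
E[U^2 | V ∈ {2, 3, 4}] = (13.37) / (0.68) = 19.6618.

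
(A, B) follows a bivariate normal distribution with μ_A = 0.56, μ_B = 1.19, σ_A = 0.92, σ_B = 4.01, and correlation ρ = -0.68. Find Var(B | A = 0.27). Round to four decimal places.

8.6447

The conditional variance in a bivariate normal is σ_B²(1 − ρ²), independent of x.
Var(B | A=0.27) = (4.01)²·(1 − (-0.68)²) = 16.0801·0.5376 = 8.6447.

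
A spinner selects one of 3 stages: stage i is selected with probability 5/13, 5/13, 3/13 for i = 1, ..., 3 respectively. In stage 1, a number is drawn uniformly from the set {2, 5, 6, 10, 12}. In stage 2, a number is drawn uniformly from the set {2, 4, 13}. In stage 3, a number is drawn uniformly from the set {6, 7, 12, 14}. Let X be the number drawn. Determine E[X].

E[X | stage 1] = (2+5+6+10+12)/5 = 7.
E[X | stage 2] = (2+4+13)/3 = 19/3.
E[X | stage 3] = (6+7+12+14)/4 = 39/4.
By the law of total expectation,
E[X] = (5/13)·(7) + (5/13)·(19/3) + (3/13)·(39/4) = 1151/156.

1151/156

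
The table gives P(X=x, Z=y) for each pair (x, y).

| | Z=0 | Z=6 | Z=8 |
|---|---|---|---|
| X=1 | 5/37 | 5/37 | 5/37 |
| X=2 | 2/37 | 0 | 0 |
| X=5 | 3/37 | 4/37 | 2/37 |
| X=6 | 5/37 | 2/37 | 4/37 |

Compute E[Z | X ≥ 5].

P(X ≥ 5) = 20/37.
Σ Z·P over the event = 0·(3/37) + 6·(4/37) + 8·(2/37) + 0·(5/37) + 6·(2/37) + 8·(4/37) = 84/37.
E[Z | X ≥ 5] = (84/37) / (20/37) = 21/5.

21/5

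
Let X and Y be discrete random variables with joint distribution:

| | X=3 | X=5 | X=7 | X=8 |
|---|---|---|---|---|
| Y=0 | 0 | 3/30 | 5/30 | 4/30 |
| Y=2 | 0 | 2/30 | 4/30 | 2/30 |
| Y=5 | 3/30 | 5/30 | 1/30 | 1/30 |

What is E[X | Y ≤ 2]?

34/5

P(Y ≤ 2) = 2/3.
Σ X·P over the event = 5·(3/30) + 5·(2/30) + 7·(5/30) + 7·(4/30) + 8·(4/30) + 8·(2/30) = 68/15.
E[X | Y ≤ 2] = (68/15) / (2/3) = 34/5.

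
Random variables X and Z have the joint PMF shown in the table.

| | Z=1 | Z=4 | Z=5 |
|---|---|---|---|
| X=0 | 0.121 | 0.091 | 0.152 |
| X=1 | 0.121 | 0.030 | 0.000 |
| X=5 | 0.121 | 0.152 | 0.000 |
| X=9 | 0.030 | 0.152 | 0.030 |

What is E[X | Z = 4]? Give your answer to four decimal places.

5.0776

P(Z = 4) = 0.425.
Summing X·P(X=x,Z=y) over the conditioning event gives 2.158.
E[X | Z = 4] = (2.158) / (0.425) = 5.0776.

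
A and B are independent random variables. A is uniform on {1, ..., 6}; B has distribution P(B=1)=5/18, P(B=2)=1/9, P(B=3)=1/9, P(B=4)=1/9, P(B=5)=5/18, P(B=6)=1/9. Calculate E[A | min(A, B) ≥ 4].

5

P(min(A, B) ≥ 4) = 1/4.
Summing A·P(x,y) over outcomes with min(A, B) ≥ 4 gives 5/4.
E[A | min(A, B) ≥ 4] = (5/4) / (1/4) = 5.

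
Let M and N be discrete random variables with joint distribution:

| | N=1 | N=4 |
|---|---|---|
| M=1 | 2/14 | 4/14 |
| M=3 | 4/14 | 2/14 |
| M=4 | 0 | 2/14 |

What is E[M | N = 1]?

P(N = 1) = 3/7.
Σ M·P over the event = 1·(2/14) + 3·(4/14) = 1.
E[M | N = 1] = (1) / (3/7) = 7/3.

7/3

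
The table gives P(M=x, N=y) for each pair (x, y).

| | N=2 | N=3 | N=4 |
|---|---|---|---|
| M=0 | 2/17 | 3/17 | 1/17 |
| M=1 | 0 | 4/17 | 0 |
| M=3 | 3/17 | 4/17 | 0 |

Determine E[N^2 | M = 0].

P(M = 0) = 6/17.
Σ N^2·P over the event = 4·(2/17) + 9·(3/17) + 16·(1/17) = 3.
E[N^2 | M = 0] = (3) / (6/17) = 17/2.

17/2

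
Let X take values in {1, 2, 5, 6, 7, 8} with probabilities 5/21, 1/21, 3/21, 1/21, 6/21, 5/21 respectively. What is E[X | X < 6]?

22/9

P(X < 6) = 3/7.
Σ over the event: 1·5/21 + 2·1/21 + 5·1/7 = 22/21.
E[X | X < 6] = (22/21) / (3/7) = 22/9.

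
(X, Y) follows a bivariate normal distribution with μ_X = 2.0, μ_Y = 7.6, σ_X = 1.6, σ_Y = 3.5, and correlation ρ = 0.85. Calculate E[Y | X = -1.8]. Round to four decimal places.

0.5344

For a bivariate normal, E[Y | X=x] = μ_Y + ρ·(σ_Y/σ_X)·(x − μ_X).
E[Y | X=-1.8] = 7.6 + (0.85)·(3.5/1.6)·(-1.8 − (2.0)) = 7.6 + (1.85938)·(-3.8) = 0.5344.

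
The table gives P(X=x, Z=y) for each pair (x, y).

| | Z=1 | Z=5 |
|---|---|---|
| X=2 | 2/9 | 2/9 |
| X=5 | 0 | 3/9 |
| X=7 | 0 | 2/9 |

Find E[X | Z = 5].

P(Z = 5) = 7/9.
Σ X·P over the event = 2·(2/9) + 5·(3/9) + 7·(2/9) = 11/3.
E[X | Z = 5] = (11/3) / (7/9) = 33/7.

33/7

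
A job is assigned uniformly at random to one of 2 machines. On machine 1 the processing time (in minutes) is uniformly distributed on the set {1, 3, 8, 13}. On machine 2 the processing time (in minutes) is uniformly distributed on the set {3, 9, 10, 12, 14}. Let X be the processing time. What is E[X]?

E[X | machine 1] = (1+3+8+13)/4 = 25/4.
E[X | machine 2] = (3+9+10+12+14)/5 = 48/5.
E[X] = (1/2)·(25/4) + (1/2)·(48/5) = 317/40.

317/40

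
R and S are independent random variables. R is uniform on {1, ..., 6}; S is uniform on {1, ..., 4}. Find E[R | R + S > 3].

80/21

P(R + S > 3) = 7/8.
Summing R·P(x,y) over outcomes with R + S > 3 gives 10/3.
E[R | R + S > 3] = (10/3) / (7/8) = 80/21.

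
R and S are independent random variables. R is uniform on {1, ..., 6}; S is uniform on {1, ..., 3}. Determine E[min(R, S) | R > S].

P(R > S) = 2/3.
Summing min(R,S)·P(x,y) over outcomes with R > S gives 11/9.
E[min(R, S) | R > S] = (11/9) / (2/3) = 11/6.

11/6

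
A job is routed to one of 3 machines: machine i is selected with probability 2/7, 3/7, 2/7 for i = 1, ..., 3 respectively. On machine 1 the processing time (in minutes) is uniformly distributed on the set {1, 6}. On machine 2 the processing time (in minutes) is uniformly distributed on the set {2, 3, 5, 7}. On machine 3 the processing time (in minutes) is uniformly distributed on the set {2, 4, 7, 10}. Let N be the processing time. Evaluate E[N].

125/28

E[N | machine 1] = (1+6)/2 = 7/2.
E[N | machine 2] = (2+3+5+7)/4 = 17/4.
E[N | machine 3] = (2+4+7+10)/4 = 23/4.
By the law of total expectation,
E[N] = (2/7)·(7/2) + (3/7)·(17/4) + (2/7)·(23/4) = 125/28.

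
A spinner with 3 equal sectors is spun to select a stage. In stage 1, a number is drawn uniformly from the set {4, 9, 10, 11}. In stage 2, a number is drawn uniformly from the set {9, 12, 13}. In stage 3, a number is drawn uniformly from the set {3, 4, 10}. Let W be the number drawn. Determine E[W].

E[W | stage 1] = (4+9+10+11)/4 = 17/2.
E[W | stage 2] = (9+12+13)/3 = 34/3.
E[W | stage 3] = (3+4+10)/3 = 17/3.
By the law of total expectation,
E[W] = (1/3)·(17/2) + (1/3)·(34/3) + (1/3)·(17/3) = 17/2.

17/2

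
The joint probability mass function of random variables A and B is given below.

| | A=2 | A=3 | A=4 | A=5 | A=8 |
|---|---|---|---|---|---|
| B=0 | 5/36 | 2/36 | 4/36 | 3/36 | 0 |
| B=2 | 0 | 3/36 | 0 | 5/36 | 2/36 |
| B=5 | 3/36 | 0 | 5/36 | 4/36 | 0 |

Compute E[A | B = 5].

P(B = 5) = 1/3.
Σ A·P over the event = 2·(3/36) + 4·(5/36) + 5·(4/36) = 23/18.
E[A | B = 5] = (23/18) / (1/3) = 23/6.

23/6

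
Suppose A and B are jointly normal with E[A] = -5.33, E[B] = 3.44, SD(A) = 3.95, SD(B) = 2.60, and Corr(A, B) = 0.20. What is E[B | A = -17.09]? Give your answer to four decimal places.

1.8918

E[B | A=x] = μ_B + ρ(σ_B/σ_A)(x − μ_A) for jointly normal variables.
E[B | A=-17.09] = 3.44 + (0.20)·(2.60/3.95)·(-17.09 − (-5.33)) = 3.44 + (0.13165)·(-11.76) = 1.8918.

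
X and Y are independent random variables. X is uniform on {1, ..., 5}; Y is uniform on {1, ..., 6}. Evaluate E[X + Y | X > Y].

6

P(X > Y) = 1/3.
Summing (X+Y)·P(x,y) over outcomes with X > Y gives 2.
E[X + Y | X > Y] = (2) / (1/3) = 6.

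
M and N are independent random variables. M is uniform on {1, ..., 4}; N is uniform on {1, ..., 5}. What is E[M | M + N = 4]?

Outcomes with M + N = 4: (1,3), (2,2), (3,1), each with probability 1/20.
E[M | M + N = 4] = (1 + 2 + 3) / 3 = 2.

2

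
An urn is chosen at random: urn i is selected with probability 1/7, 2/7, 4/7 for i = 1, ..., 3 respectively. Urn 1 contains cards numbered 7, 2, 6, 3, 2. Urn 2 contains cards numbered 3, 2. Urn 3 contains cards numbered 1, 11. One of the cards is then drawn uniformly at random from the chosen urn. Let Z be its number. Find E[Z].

E[Z | urn 1] = (7+2+6+3+2)/5 = 4.
E[Z | urn 2] = (3+2)/2 = 5/2.
E[Z | urn 3] = (1+11)/2 = 6.
By the law of total expectation,
E[Z] = (1/7)·(4) + (2/7)·(5/2) + (4/7)·(6) = 33/7.

33/7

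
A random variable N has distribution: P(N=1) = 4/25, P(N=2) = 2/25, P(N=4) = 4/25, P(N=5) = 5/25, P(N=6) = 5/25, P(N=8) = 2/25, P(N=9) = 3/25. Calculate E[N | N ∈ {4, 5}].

41/9

P(N ∈ {4, 5}) = 9/25.
Σ over the event: 4·4/25 + 5·1/5 = 41/25.
E[N | N ∈ {4, 5}] = (41/25) / (9/25) = 41/9.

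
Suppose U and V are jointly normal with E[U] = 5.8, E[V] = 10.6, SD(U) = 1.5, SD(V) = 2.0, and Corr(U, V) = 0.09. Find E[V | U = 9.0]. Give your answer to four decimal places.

10.9840

The regression of V on U has slope ρ·σ_V/σ_U and passes through (μ_U, μ_V).
E[V | U=9.0] = 10.6 + (0.09)·(2.0/1.5)·(9.0 − (5.8)) = 10.6 + (0.12)·(3.2) = 10.9840.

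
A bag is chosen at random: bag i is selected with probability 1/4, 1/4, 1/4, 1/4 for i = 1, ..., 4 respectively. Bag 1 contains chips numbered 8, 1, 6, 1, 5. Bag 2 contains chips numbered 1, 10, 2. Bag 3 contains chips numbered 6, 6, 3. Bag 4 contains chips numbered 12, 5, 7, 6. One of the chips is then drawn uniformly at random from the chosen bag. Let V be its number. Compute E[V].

631/120

E[V | bag 1] = (8+1+6+1+5)/5 = 21/5.
E[V | bag 2] = (1+10+2)/3 = 13/3.
E[V | bag 3] = (6+6+3)/3 = 5.
E[V | bag 4] = (12+5+7+6)/4 = 15/2.
By the law of total expectation,
E[V] = (1/4)·(21/5) + (1/4)·(13/3) + (1/4)·(5) + (1/4)·(15/2) = 631/120.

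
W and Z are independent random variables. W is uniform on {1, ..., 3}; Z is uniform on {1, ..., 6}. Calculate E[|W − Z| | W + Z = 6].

2

Outcomes with W + Z = 6: (1,5), (2,4), (3,3), each with probability 1/18.
E[|W − Z| | W + Z = 6] = (4 + 2 + 0) / 3 = 2.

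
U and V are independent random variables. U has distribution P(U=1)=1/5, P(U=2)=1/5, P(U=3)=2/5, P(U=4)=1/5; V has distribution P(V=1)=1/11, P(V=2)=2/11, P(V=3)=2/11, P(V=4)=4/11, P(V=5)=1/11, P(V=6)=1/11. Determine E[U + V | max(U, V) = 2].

17/5

P(max(U, V) = 2) = 1/11.
Summing (U+V)·P(x,y) over outcomes with max(U, V) = 2 gives 17/55.
E[U + V | max(U, V) = 2] = (17/55) / (1/11) = 17/5.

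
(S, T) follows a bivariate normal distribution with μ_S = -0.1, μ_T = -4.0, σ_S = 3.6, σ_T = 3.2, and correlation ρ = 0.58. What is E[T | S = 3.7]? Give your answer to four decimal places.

For a bivariate normal, E[T | S=x] = μ_T + ρ·(σ_T/σ_S)·(x − μ_S).
E[T | S=3.7] = -4.0 + (0.58)·(3.2/3.6)·(3.7 − (-0.1)) = -4.0 + (0.51556)·(3.8) = -2.0409.

-2.0409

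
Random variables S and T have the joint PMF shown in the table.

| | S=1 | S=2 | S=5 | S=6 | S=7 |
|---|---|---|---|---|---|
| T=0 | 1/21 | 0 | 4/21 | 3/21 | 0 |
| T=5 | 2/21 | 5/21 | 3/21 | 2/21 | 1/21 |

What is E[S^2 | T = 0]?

209/8

P(T = 0) = 8/21.
Σ S^2·P over the event = 1·(1/21) + 25·(4/21) + 36·(3/21) = 209/21.
E[S^2 | T = 0] = (209/21) / (8/21) = 209/8.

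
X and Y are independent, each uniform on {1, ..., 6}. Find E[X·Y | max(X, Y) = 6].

P(max(X, Y) = 6) = 11/36.
Summing XY·P(x,y) over outcomes with max(X, Y) = 6 gives 6.
E[X·Y | max(X, Y) = 6] = (6) / (11/36) = 216/11.

216/11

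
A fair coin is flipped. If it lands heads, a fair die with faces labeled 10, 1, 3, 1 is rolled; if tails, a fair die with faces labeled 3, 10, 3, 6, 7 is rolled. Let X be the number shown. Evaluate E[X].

E[X | heads] = (10+1+3+1)/4 = 15/4.
E[X | tails] = (3+10+3+6+7)/5 = 29/5.
E[X] = (1/2)·(15/4) + (1/2)·(29/5) = 191/40.

191/40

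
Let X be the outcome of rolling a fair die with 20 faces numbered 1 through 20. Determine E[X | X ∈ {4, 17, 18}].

P(X ∈ {4, 17, 18}) = 3/20.
Σ over the event: 4·1/20 + 17·1/20 + 18·1/20 = 39/20.
E[X | X ∈ {4, 17, 18}] = (39/20) / (3/20) = 13.

13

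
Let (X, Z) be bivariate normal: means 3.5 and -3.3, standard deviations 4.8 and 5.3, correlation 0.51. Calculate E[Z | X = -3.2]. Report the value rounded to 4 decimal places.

For a bivariate normal, E[Z | X=x] = μ_Z + ρ·(σ_Z/σ_X)·(x − μ_X).
E[Z | X=-3.2] = -3.3 + (0.51)·(5.3/4.8)·(-3.2 − (3.5)) = -3.3 + (0.56312)·(-6.7) = -7.0729.

-7.0729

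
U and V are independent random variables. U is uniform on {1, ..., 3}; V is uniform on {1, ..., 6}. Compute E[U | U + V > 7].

Outcomes with U + V > 7: (2,6), (3,5), (3,6), each with probability 1/18.
E[U | U + V > 7] = (2 + 3 + 3) / 3 = 8/3.

8/3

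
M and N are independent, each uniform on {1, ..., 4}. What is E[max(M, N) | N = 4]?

Outcomes with N = 4: (1,4), (2,4), (3,4), (4,4), each with probability 1/16.
E[max(M, N) | N = 4] = (4 + 4 + 4 + 4) / 4 = 4.

4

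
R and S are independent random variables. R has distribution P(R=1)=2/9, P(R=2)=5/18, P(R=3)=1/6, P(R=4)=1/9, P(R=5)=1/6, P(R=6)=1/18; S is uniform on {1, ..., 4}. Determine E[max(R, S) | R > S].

P(R > S) = 11/24.
Summing max(R,S)·P(x,y) over outcomes with R > S gives 17/9.
E[max(R, S) | R > S] = (17/9) / (11/24) = 136/33.

136/33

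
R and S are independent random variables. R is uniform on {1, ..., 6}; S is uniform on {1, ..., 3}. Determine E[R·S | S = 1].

7/2

Outcomes with S = 1: (1,1), (2,1), (3,1), (4,1), (5,1), (6,1), each with probability 1/18.
E[R·S | S = 1] = (1 + 2 + 3 + 4 + 5 + 6) / 6 = 7/2.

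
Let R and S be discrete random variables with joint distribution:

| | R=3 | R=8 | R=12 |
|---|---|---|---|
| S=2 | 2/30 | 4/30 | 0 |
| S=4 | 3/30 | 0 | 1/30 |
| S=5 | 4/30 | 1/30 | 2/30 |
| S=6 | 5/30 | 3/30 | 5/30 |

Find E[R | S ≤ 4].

59/10

P(S ≤ 4) = 1/3.
Σ R·P over the event = 3·(2/30) + 3·(3/30) + 8·(4/30) + 12·(1/30) = 59/30.
E[R | S ≤ 4] = (59/30) / (1/3) = 59/10.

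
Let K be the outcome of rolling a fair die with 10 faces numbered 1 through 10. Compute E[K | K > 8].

19/2

Given K > 8, K is equally likely to be any of {9, 10}.
E[K | K > 8] = (9 + 10) / 2 = 19/2.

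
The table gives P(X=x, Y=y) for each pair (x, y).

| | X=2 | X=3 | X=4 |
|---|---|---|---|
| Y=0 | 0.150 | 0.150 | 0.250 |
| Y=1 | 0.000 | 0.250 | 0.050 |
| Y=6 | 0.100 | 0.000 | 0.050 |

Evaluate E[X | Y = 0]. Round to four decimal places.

3.1818

P(Y = 0) = 0.550.
Σ X·P over the event = 2·(0.150) + 3·(0.150) + 4·(0.250) = 1.750.
E[X | Y = 0] = (1.750) / (0.550) = 3.1818.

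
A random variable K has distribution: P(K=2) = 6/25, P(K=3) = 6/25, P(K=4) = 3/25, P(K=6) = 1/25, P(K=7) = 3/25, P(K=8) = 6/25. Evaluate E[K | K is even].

P(K is even) = 16/25.
Σ over the event: 2·6/25 + 4·3/25 + 6·1/25 + 8·6/25 = 78/25.
E[K | K is even] = (78/25) / (16/25) = 39/8.

39/8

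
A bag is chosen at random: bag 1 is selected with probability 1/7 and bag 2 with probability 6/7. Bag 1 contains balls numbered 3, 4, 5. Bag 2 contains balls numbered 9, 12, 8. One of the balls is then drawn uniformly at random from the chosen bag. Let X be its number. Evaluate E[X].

E[X | bag 1] = (3+4+5)/3 = 4.
E[X | bag 2] = (9+12+8)/3 = 29/3.
E[X] = (1/7)·(4) + (6/7)·(29/3) = 62/7.

62/7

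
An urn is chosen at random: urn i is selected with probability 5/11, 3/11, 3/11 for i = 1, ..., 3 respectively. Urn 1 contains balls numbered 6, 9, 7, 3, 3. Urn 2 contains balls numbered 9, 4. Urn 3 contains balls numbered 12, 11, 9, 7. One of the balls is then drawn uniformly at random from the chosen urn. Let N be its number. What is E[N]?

307/44

E[N | urn 1] = (6+9+7+3+3)/5 = 28/5.
E[N | urn 2] = (9+4)/2 = 13/2.
E[N | urn 3] = (12+11+9+7)/4 = 39/4.
E[N] = (5/11)·(28/5) + (3/11)·(13/2) + (3/11)·(39/4) = 307/44.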